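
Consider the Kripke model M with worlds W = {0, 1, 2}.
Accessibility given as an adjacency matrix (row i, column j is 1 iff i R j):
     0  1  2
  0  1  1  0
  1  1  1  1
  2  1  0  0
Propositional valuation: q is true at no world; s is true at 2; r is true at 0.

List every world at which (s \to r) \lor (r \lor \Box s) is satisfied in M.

Let φ = (s \to r) \lor (r \lor \Box s). Evaluate φ at each world:
  0 (successors {0, 1}): φ is true.
  1 (successors {0, 1, 2}): φ is true.
  2 (successors {0}): φ is false.
For instance, at 0:
  At 0: s \to r is true, r \lor \Box s is true, so (s \to r) \lor (r \lor \Box s) is true.
    At 0: r is true, \Box s is false, so r \lor \Box s is true.
      At 0: \Box s requires s at every successor {0, 1}.
        s fails at 0, so \Box s is false at 0.
Satisfying worlds: {0, 1}

0, 1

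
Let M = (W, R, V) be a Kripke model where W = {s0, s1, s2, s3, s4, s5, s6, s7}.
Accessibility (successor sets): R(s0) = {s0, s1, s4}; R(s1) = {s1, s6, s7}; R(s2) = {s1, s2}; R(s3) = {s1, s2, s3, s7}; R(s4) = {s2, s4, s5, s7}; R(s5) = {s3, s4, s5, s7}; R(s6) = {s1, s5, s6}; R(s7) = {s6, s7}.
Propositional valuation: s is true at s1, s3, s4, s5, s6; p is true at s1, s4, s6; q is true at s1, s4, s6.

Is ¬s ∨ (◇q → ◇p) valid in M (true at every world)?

Yes

Recall that ◇ψ holds at a world iff ψ holds at some accessible world.
Let φ = ¬s ∨ (◇q → ◇p). Evaluate φ at each world:
  s0 (successors {s0, s1, s4}): φ is true.
  s1 (successors {s1, s6, s7}): φ is true.
  s2 (successors {s1, s2}): φ is true.
  s3 (successors {s1, s2, s3, s7}): φ is true.
  s4 (successors {s2, s4, s5, s7}): φ is true.
  s5 (successors {s3, s4, s5, s7}): φ is true.
  s6 (successors {s1, s5, s6}): φ is true.
  s7 (successors {s6, s7}): φ is true.
For instance, at s6:
  At s6: ¬s is false, ◇q → ◇p is true, so ¬s ∨ (◇q → ◇p) is true.
    At s6: ◇q is true, ◇p is true, so ◇q → ◇p is true.
      At s6: ◇q requires q at some successor in {s1, s5, s6}.
        q holds at s1, so ◇q is true at s6.
      At s6: ◇p requires p at some successor in {s1, s5, s6}.
        p holds at s1, so ◇p is true at s6.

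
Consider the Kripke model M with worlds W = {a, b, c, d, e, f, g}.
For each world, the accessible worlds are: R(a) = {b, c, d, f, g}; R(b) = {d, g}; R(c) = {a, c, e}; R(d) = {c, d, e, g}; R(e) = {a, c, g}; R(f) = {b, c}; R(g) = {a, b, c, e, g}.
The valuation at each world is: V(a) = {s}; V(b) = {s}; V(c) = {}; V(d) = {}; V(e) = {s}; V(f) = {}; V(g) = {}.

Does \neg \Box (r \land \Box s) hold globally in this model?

Let φ = \neg \Box (r \land \Box s). Evaluate φ at each world:
  a (successors {b, c, d, f, g}): φ is true.
  b (successors {d, g}): φ is true.
  c (successors {a, c, e}): φ is true.
  d (successors {c, d, e, g}): φ is true.
  e (successors {a, c, g}): φ is true.
  f (successors {b, c}): φ is true.
  g (successors {a, b, c, e, g}): φ is true.
For instance, at c:
  At c: \Box (r \land \Box s) is false, so \neg \Box (r \land \Box s) is true.
    At c: \Box (r \land \Box s) requires r \land \Box s at every successor {a, c, e}.
      r \land \Box s fails at a, so \Box (r \land \Box s) is false at c.

Yes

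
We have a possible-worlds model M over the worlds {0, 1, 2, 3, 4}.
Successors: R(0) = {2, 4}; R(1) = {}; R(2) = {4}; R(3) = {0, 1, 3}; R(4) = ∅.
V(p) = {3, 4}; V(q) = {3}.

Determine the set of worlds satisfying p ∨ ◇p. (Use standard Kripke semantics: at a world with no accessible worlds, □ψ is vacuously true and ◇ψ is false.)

Let φ = p ∨ ◇p. Evaluate φ at each world:
  0 (successors {2, 4}): φ is true.
  1 (successors ∅): φ is false.
  2 (successors {4}): φ is true.
  3 (successors {0, 1, 3}): φ is true.
  4 (successors ∅): φ is true.
For instance, at 3:
  At 3: p is true, ◇p is true, so p ∨ ◇p is true.
    At 3: ◇p requires p at some successor in {0, 1, 3}.
      p holds at 3, so ◇p is true at 3.
Satisfying worlds: {0, 2, 3, 4}

0, 2, 3, 4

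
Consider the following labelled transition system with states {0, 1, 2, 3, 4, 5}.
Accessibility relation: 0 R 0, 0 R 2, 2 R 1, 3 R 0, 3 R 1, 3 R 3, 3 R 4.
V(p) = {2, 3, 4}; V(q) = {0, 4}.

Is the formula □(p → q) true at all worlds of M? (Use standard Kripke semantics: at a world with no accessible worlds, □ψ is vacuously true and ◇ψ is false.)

Recall that □ψ holds at a world iff ψ holds at every accessible world, and ◇ψ holds iff ψ holds at some accessible world.
Let φ = □(p → q). Evaluate φ at each world:
  0 (successors {0, 2}): φ is false.
  1 (successors ∅): φ is true.
  2 (successors {1}): φ is true.
  3 (successors {0, 1, 3, 4}): φ is false.
  4 (successors ∅): φ is true.
  5 (successors ∅): φ is true.
Detail at 0 (counterexample):
  At 0: □(p → q) requires p → q at every successor {0, 2}.
    p → q fails at 2, so □(p → q) is false at 0.

No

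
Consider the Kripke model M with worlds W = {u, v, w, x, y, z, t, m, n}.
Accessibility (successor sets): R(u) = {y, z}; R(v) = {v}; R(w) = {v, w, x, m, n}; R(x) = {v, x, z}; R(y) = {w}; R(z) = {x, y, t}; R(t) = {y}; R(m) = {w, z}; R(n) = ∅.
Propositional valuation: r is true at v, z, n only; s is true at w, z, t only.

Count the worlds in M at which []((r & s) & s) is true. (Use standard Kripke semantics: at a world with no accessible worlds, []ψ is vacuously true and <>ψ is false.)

Recall that []ψ holds at a world iff ψ holds at every accessible world, and <>ψ holds iff ψ holds at some accessible world.
Let φ = []((r & s) & s). Evaluate φ at each world:
  u (successors {y, z}): φ is false.
  v (successors {v}): φ is false.
  w (successors {v, w, x, m, n}): φ is false.
  x (successors {v, x, z}): φ is false.
  y (successors {w}): φ is false.
  z (successors {x, y, t}): φ is false.
  t (successors {y}): φ is false.
  m (successors {w, z}): φ is false.
  n (successors ∅): φ is true.
For instance, at u:
  At u: []((r & s) & s) requires (r & s) & s at every successor {y, z}.
    (r & s) & s fails at y, so []((r & s) & s) is false at u.
Satisfying worlds: {n}

1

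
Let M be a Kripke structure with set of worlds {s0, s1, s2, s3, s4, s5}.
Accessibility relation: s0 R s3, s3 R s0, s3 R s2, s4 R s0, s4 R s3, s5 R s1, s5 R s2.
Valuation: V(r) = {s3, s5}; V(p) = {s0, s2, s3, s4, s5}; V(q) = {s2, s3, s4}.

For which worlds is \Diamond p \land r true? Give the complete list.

Let φ = \Diamond p \land r. Evaluate φ at each world:
  s0 (successors {s3}): φ is false.
  s1 (successors ∅): φ is false.
  s2 (successors ∅): φ is false.
  s3 (successors {s0, s2}): φ is true.
  s4 (successors {s0, s3}): φ is false.
  s5 (successors {s1, s2}): φ is true.
For instance, at s3:
  At s3: \Diamond p is true, r is true, so \Diamond p \land r is true.
    At s3: \Diamond p requires p at some successor in {s0, s2}.
      p holds at s0, so \Diamond p is true at s3.
Satisfying worlds: {s3, s5}

s3, s5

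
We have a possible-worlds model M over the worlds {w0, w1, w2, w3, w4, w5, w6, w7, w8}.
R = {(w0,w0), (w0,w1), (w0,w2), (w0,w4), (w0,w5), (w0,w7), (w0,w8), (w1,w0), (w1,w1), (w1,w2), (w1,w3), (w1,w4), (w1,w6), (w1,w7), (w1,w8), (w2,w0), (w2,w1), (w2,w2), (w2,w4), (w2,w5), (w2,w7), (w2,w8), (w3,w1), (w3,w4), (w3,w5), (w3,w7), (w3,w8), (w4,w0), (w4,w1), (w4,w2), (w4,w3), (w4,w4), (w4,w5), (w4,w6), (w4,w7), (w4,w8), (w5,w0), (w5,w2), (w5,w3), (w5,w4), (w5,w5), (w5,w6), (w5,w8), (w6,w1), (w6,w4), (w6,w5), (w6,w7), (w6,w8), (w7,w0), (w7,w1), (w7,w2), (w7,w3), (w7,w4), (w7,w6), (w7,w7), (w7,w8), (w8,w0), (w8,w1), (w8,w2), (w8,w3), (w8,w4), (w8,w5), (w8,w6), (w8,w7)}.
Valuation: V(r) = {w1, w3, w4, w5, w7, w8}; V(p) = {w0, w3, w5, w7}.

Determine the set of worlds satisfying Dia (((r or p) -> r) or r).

Recall that Dia ψ holds at a world iff ψ holds at some accessible world.
Let φ = Dia (((r or p) -> r) or r). Evaluate φ at each world:
  w0 (successors {w0, w1, w2, w4, w5, w7, w8}): φ is true.
  w1 (successors {w0, w1, w2, w3, w4, w6, w7, w8}): φ is true.
  w2 (successors {w0, w1, w2, w4, w5, w7, w8}): φ is true.
  w3 (successors {w1, w4, w5, w7, w8}): φ is true.
  w4 (successors {w0, w1, w2, w3, w4, w5, w6, w7, w8}): φ is true.
  w5 (successors {w0, w2, w3, w4, w5, w6, w8}): φ is true.
  w6 (successors {w1, w4, w5, w7, w8}): φ is true.
  w7 (successors {w0, w1, w2, w3, w4, w6, w7, w8}): φ is true.
  w8 (successors {w0, w1, w2, w3, w4, w5, w6, w7}): φ is true.
For instance, at w7:
  At w7: Dia (((r or p) -> r) or r) requires ((r or p) -> r) or r at some successor in {w0, w1, w2, w3, w4, w6, w7, w8}.
    ((r or p) -> r) or r holds at w1, so Dia (((r or p) -> r) or r) is true at w7.
Satisfying worlds: {w0, w1, w2, w3, w4, w5, w6, w7, w8}

w0, w1, w2, w3, w4, w5, w6, w7, w8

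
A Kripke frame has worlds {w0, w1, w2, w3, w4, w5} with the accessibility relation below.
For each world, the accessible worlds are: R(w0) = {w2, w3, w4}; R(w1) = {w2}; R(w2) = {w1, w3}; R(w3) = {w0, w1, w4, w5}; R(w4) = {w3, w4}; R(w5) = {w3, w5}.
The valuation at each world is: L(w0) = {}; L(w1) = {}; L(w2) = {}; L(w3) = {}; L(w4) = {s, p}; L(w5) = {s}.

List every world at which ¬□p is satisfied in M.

Let φ = ¬□p. Evaluate φ at each world:
  w0 (successors {w2, w3, w4}): φ is true.
  w1 (successors {w2}): φ is true.
  w2 (successors {w1, w3}): φ is true.
  w3 (successors {w0, w1, w4, w5}): φ is true.
  w4 (successors {w3, w4}): φ is true.
  w5 (successors {w3, w5}): φ is true.
For instance, at w2:
  At w2: □p is false, so ¬□p is true.
    At w2: □p requires p at every successor {w1, w3}.
      p fails at w1, so □p is false at w2.
Satisfying worlds: {w0, w1, w2, w3, w4, w5}

w0, w1, w2, w3, w4, w5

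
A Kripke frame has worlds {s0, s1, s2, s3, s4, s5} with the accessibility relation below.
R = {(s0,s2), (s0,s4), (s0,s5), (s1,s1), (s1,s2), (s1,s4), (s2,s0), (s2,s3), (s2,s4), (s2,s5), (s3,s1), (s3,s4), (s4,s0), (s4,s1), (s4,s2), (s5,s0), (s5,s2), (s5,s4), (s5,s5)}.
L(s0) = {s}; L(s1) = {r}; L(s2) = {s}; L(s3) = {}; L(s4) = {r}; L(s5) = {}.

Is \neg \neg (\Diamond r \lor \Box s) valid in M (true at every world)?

Let φ = \neg \neg (\Diamond r \lor \Box s). Evaluate φ at each world:
  s0 (successors {s2, s4, s5}): φ is true.
  s1 (successors {s1, s2, s4}): φ is true.
  s2 (successors {s0, s3, s4, s5}): φ is true.
  s3 (successors {s1, s4}): φ is true.
  s4 (successors {s0, s1, s2}): φ is true.
  s5 (successors {s0, s2, s4, s5}): φ is true.
For instance, at s3:
  At s3: \neg (\Diamond r \lor \Box s) is false, so \neg \neg (\Diamond r \lor \Box s) is true.
    At s3: \Diamond r \lor \Box s is true, so \neg (\Diamond r \lor \Box s) is false.
      At s3: \Diamond r is true, \Box s is false, so \Diamond r \lor \Box s is true.

Yes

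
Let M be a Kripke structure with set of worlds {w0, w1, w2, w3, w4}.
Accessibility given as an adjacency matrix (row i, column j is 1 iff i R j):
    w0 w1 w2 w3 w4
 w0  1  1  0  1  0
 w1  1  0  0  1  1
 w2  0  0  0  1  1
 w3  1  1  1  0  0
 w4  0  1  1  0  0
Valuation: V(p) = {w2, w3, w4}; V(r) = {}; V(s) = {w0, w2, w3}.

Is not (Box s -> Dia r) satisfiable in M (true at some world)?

Let φ = not (Box s -> Dia r). Evaluate φ at each world:
  w0 (successors {w0, w1, w3}): φ is false.
  w1 (successors {w0, w3, w4}): φ is false.
  w2 (successors {w3, w4}): φ is false.
  w3 (successors {w0, w1, w2}): φ is false.
  w4 (successors {w1, w2}): φ is false.
For instance, at w2:
  At w2: Box s -> Dia r is true, so not (Box s -> Dia r) is false.
    At w2: Box s is false, Dia r is false, so Box s -> Dia r is true.
      At w2: Box s requires s at every successor {w3, w4}.
        s fails at w4, so Box s is false at w2.
      At w2: Dia r requires r at some successor in {w3, w4}.
        At w3: r is false.
        At w4: r is false.
      So Dia r is false at w2.

No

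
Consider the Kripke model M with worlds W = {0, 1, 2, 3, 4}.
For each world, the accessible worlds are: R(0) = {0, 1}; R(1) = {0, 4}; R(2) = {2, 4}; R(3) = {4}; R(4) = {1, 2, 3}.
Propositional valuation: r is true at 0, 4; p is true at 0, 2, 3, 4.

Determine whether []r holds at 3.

At 3: []r requires r at every successor {4}.
  At 4: r is true.
So []r is true at 3.

Yes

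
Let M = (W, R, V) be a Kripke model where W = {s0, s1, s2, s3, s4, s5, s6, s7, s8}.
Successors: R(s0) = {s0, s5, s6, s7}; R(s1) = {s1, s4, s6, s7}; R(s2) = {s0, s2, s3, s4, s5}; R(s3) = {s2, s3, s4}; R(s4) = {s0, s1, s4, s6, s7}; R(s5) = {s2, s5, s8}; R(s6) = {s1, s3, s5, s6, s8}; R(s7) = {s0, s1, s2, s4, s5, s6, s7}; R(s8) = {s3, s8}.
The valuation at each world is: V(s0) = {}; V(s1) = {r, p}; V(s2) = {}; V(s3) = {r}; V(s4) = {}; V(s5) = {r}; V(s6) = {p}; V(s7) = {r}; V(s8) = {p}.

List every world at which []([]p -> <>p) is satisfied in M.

s0, s1, s2, s3, s4, s5, s6, s7, s8

Recall that []ψ holds at a world iff ψ holds at every accessible world, and <>ψ holds iff ψ holds at some accessible world.
Let φ = []([]p -> <>p). Evaluate φ at each world:
  s0 (successors {s0, s5, s6, s7}): φ is true.
  s1 (successors {s1, s4, s6, s7}): φ is true.
  s2 (successors {s0, s2, s3, s4, s5}): φ is true.
  s3 (successors {s2, s3, s4}): φ is true.
  s4 (successors {s0, s1, s4, s6, s7}): φ is true.
  s5 (successors {s2, s5, s8}): φ is true.
  s6 (successors {s1, s3, s5, s6, s8}): φ is true.
  s7 (successors {s0, s1, s2, s4, s5, s6, s7}): φ is true.
  s8 (successors {s3, s8}): φ is true.
For instance, at s2:
  At s2: []([]p -> <>p) requires []p -> <>p at every successor {s0, s2, s3, s4, s5}.
    At s0: []p -> <>p is true.
    At s2: []p -> <>p is true.
    At s3: []p -> <>p is true.
    At s4: []p -> <>p is true.
    At s5: []p -> <>p is true.
  So []([]p -> <>p) is true at s2.
Satisfying worlds: {s0, s1, s2, s3, s4, s5, s6, s7, s8}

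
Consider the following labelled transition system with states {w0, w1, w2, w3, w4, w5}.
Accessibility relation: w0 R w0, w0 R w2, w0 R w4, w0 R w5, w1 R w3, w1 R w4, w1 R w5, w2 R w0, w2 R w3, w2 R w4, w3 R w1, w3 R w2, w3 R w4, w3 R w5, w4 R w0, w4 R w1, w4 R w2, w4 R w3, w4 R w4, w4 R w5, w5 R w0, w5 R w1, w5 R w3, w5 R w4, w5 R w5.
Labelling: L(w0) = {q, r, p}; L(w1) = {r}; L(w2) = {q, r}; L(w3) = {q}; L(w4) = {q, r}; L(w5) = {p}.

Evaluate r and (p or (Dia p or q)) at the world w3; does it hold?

No

At w3: r is false, p or (Dia p or q) is true, so r and (p or (Dia p or q)) is false.
  At w3: p is false, Dia p or q is true, so p or (Dia p or q) is true.
    At w3: Dia p is true, q is true, so Dia p or q is true.
      At w3: Dia p requires p at some successor in {w1, w2, w4, w5}.
        p holds at w5, so Dia p is true at w3.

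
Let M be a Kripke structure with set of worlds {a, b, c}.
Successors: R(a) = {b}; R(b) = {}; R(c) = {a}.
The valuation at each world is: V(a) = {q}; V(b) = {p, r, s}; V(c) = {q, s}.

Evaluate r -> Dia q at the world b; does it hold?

No

At b: r is true, Dia q is false, so r -> Dia q is false.
  At b: no accessible worlds, so Dia q is false.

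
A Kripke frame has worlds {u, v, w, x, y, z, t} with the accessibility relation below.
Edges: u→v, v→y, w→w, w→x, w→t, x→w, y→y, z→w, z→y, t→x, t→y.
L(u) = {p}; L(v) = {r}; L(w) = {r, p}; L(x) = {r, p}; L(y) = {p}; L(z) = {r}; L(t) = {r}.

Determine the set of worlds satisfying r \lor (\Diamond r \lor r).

u, v, w, x, z, t

Recall that \Diamond ψ holds at a world iff ψ holds at some accessible world.
Let φ = r \lor (\Diamond r \lor r). Evaluate φ at each world:
  u (successors {v}): φ is true.
  v (successors {y}): φ is true.
  w (successors {w, x, t}): φ is true.
  x (successors {w}): φ is true.
  y (successors {y}): φ is false.
  z (successors {w, y}): φ is true.
  t (successors {x, y}): φ is true.
For instance, at v:
  At v: r is true, \Diamond r \lor r is true, so r \lor (\Diamond r \lor r) is true.
    At v: \Diamond r is false, r is true, so \Diamond r \lor r is true.
      At v: \Diamond r requires r at some successor in {y}.
        At y: r is false.
      So \Diamond r is false at v.
Satisfying worlds: {u, v, w, x, z, t}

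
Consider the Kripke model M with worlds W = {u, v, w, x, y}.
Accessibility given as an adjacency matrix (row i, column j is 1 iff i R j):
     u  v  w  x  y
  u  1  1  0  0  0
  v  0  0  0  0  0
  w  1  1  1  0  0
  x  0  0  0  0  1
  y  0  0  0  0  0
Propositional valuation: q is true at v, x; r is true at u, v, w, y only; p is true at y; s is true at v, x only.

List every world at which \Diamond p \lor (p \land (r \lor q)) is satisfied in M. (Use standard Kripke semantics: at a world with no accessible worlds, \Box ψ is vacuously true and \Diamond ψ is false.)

x, y

Recall that \Diamond ψ holds at a world iff ψ holds at some accessible world.
Let φ = \Diamond p \lor (p \land (r \lor q)). Evaluate φ at each world:
  u (successors {u, v}): φ is false.
  v (successors ∅): φ is false.
  w (successors {u, v, w}): φ is false.
  x (successors {y}): φ is true.
  y (successors ∅): φ is true.
For instance, at x:
  At x: \Diamond p is true, p \land (r \lor q) is false, so \Diamond p \lor (p \land (r \lor q)) is true.
    At x: \Diamond p requires p at some successor in {y}.
      p holds at y, so \Diamond p is true at x.
Satisfying worlds: {x, y}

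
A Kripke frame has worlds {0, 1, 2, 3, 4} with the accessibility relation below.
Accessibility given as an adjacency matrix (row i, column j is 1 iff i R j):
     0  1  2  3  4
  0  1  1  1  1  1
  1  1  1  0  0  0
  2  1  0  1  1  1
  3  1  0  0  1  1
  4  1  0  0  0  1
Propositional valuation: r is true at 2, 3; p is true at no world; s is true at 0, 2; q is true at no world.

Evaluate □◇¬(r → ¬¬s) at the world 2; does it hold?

No

At 2: □◇¬(r → ¬¬s) requires ◇¬(r → ¬¬s) at every successor {0, 2, 3, 4}.
  ◇¬(r → ¬¬s) fails at 4, so □◇¬(r → ¬¬s) is false at 2.
    At 4: ◇¬(r → ¬¬s) requires ¬(r → ¬¬s) at some successor in {0, 4}.
      At 0: ¬(r → ¬¬s) is false.
      At 4: ¬(r → ¬¬s) is false.
    So ◇¬(r → ¬¬s) is false at 4.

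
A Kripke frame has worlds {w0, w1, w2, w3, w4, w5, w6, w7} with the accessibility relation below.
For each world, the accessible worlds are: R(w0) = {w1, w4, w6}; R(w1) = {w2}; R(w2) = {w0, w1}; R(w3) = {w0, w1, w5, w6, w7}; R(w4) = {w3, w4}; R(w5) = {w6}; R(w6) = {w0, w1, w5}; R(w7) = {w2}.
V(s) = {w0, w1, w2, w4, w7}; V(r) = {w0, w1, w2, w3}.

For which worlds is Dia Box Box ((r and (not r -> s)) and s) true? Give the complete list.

w0, w2, w3, w6

Let φ = Dia Box Box ((r and (not r -> s)) and s). Evaluate φ at each world:
  w0 (successors {w1, w4, w6}): φ is true.
  w1 (successors {w2}): φ is false.
  w2 (successors {w0, w1}): φ is true.
  w3 (successors {w0, w1, w5, w6, w7}): φ is true.
  w4 (successors {w3, w4}): φ is false.
  w5 (successors {w6}): φ is false.
  w6 (successors {w0, w1, w5}): φ is true.
  w7 (successors {w2}): φ is false.
For instance, at w3:
  At w3: Dia Box Box ((r and (not r -> s)) and s) requires Box Box ((r and (not r -> s)) and s) at some successor in {w0, w1, w5, w6, w7}.
    Box Box ((r and (not r -> s)) and s) holds at w1, so Dia Box Box ((r and (not r -> s)) and s) is true at w3.
      At w1: Box Box ((r and (not r -> s)) and s) requires Box ((r and (not r -> s)) and s) at every successor {w2}.
        At w2: Box ((r and (not r -> s)) and s) is true.
      So Box Box ((r and (not r -> s)) and s) is true at w1.
Satisfying worlds: {w0, w2, w3, w6}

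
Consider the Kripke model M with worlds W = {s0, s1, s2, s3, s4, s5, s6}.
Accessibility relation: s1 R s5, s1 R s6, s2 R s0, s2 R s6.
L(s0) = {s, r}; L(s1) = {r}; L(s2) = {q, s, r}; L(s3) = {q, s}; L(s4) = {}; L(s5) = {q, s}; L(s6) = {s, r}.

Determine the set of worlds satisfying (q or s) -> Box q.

Let φ = (q or s) -> Box q. Evaluate φ at each world:
  s0 (successors ∅): φ is true.
  s1 (successors {s5, s6}): φ is true.
  s2 (successors {s0, s6}): φ is false.
  s3 (successors ∅): φ is true.
  s4 (successors ∅): φ is true.
  s5 (successors ∅): φ is true.
  s6 (successors ∅): φ is true.
For instance, at s1:
  At s1: q or s is false, Box q is false, so (q or s) -> Box q is true.
    At s1: Box q requires q at every successor {s5, s6}.
      q fails at s6, so Box q is false at s1.
Satisfying worlds: {s0, s1, s3, s4, s5, s6}

s0, s1, s3, s4, s5, s6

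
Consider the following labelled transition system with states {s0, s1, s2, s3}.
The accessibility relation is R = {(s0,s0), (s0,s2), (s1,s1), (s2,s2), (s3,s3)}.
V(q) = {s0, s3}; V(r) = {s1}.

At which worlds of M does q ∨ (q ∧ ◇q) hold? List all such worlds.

Let φ = q ∨ (q ∧ ◇q). Evaluate φ at each world:
  s0 (successors {s0, s2}): φ is true.
  s1 (successors {s1}): φ is false.
  s2 (successors {s2}): φ is false.
  s3 (successors {s3}): φ is true.
For instance, at s3:
  At s3: q is true, q ∧ ◇q is true, so q ∨ (q ∧ ◇q) is true.
    At s3: q is true, ◇q is true, so q ∧ ◇q is true.
      At s3: ◇q requires q at some successor in {s3}.
        q holds at s3, so ◇q is true at s3.
Satisfying worlds: {s0, s3}

s0, s3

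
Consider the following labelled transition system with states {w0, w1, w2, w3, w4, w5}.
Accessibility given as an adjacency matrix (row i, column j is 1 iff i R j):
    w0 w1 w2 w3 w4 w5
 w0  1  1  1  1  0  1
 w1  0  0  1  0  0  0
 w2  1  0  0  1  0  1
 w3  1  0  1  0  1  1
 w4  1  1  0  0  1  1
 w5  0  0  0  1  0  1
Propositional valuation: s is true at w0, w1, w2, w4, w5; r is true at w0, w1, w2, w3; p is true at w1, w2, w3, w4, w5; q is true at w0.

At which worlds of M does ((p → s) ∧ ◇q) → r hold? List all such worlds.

Let φ = ((p → s) ∧ ◇q) → r. Evaluate φ at each world:
  w0 (successors {w0, w1, w2, w3, w5}): φ is true.
  w1 (successors {w2}): φ is true.
  w2 (successors {w0, w3, w5}): φ is true.
  w3 (successors {w0, w2, w4, w5}): φ is true.
  w4 (successors {w0, w1, w4, w5}): φ is false.
  w5 (successors {w3, w5}): φ is true.
For instance, at w0:
  At w0: (p → s) ∧ ◇q is true, r is true, so ((p → s) ∧ ◇q) → r is true.
    At w0: p → s is true, ◇q is true, so (p → s) ∧ ◇q is true.
      At w0: ◇q requires q at some successor in {w0, w1, w2, w3, w5}.
        q holds at w0, so ◇q is true at w0.
Satisfying worlds: {w0, w1, w2, w3, w5}

w0, w1, w2, w3, w5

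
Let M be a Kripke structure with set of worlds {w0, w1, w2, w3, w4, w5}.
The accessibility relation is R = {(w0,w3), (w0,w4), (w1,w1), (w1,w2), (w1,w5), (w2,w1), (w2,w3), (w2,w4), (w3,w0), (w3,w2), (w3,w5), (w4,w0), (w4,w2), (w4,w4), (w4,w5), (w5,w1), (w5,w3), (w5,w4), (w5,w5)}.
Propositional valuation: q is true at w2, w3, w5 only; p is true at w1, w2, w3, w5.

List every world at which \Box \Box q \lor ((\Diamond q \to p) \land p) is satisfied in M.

w1, w2, w3, w5

Let φ = \Box \Box q \lor ((\Diamond q \to p) \land p). Evaluate φ at each world:
  w0 (successors {w3, w4}): φ is false.
  w1 (successors {w1, w2, w5}): φ is true.
  w2 (successors {w1, w3, w4}): φ is true.
  w3 (successors {w0, w2, w5}): φ is true.
  w4 (successors {w0, w2, w4, w5}): φ is false.
  w5 (successors {w1, w3, w4, w5}): φ is true.
For instance, at w2:
  At w2: \Box \Box q is false, (\Diamond q \to p) \land p is true, so \Box \Box q \lor ((\Diamond q \to p) \land p) is true.
    At w2: \Box \Box q requires \Box q at every successor {w1, w3, w4}.
      \Box q fails at w1, so \Box \Box q is false at w2.
    At w2: \Diamond q \to p is true, p is true, so (\Diamond q \to p) \land p is true.
      At w2: \Diamond q is true, p is true, so \Diamond q \to p is true.
Satisfying worlds: {w1, w2, w3, w5}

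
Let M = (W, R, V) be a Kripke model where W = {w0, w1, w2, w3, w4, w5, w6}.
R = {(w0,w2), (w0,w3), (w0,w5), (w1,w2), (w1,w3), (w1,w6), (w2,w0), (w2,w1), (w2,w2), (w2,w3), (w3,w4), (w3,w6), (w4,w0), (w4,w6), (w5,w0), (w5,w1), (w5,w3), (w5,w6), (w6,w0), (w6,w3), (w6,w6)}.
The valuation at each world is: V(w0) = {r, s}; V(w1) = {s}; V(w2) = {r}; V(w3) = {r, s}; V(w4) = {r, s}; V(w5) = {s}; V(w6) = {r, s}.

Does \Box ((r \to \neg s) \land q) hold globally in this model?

No

Let φ = \Box ((r \to \neg s) \land q). Evaluate φ at each world:
  w0 (successors {w2, w3, w5}): φ is false.
  w1 (successors {w2, w3, w6}): φ is false.
  w2 (successors {w0, w1, w2, w3}): φ is false.
  w3 (successors {w4, w6}): φ is false.
  w4 (successors {w0, w6}): φ is false.
  w5 (successors {w0, w1, w3, w6}): φ is false.
  w6 (successors {w0, w3, w6}): φ is false.
Detail at w0 (counterexample):
  At w0: \Box ((r \to \neg s) \land q) requires (r \to \neg s) \land q at every successor {w2, w3, w5}.
    (r \to \neg s) \land q fails at w2, so \Box ((r \to \neg s) \land q) is false at w0.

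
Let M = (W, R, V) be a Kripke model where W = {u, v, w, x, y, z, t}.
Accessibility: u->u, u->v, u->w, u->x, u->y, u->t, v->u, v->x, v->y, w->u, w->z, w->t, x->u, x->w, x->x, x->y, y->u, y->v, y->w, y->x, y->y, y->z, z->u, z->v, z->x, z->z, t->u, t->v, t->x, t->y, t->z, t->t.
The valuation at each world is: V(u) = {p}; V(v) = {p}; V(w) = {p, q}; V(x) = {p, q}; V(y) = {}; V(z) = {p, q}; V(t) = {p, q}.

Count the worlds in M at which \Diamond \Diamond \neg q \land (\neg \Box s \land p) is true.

Let φ = \Diamond \Diamond \neg q \land (\neg \Box s \land p). Evaluate φ at each world:
  u (successors {u, v, w, x, y, t}): φ is true.
  v (successors {u, x, y}): φ is true.
  w (successors {u, z, t}): φ is true.
  x (successors {u, w, x, y}): φ is true.
  y (successors {u, v, w, x, y, z}): φ is false.
  z (successors {u, v, x, z}): φ is true.
  t (successors {u, v, x, y, z, t}): φ is true.
For instance, at w:
  At w: \Diamond \Diamond \neg q is true, \neg \Box s \land p is true, so \Diamond \Diamond \neg q \land (\neg \Box s \land p) is true.
    At w: \Diamond \Diamond \neg q requires \Diamond \neg q at some successor in {u, z, t}.
      \Diamond \neg q holds at u, so \Diamond \Diamond \neg q is true at w.
    At w: \neg \Box s is true, p is true, so \neg \Box s \land p is true.
      At w: \Box s is false, so \neg \Box s is true.
Satisfying worlds: {u, v, w, x, z, t}

6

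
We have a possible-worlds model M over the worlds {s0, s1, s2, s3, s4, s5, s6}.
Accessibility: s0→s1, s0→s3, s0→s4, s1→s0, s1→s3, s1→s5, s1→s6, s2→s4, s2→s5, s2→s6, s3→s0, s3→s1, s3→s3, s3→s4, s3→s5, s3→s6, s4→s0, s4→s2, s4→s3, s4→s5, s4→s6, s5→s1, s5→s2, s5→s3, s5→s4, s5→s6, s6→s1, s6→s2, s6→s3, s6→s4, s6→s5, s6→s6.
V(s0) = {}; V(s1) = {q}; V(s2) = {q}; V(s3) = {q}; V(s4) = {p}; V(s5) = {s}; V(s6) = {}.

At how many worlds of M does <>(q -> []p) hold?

7

Let φ = <>(q -> []p). Evaluate φ at each world:
  s0 (successors {s1, s3, s4}): φ is true.
  s1 (successors {s0, s3, s5, s6}): φ is true.
  s2 (successors {s4, s5, s6}): φ is true.
  s3 (successors {s0, s1, s3, s4, s5, s6}): φ is true.
  s4 (successors {s0, s2, s3, s5, s6}): φ is true.
  s5 (successors {s1, s2, s3, s4, s6}): φ is true.
  s6 (successors {s1, s2, s3, s4, s5, s6}): φ is true.
For instance, at s0:
  At s0: <>(q -> []p) requires q -> []p at some successor in {s1, s3, s4}.
    q -> []p holds at s4, so <>(q -> []p) is true at s0.
      At s4: q is false, []p is false, so q -> []p is true.
Satisfying worlds: {s0, s1, s2, s3, s4, s5, s6}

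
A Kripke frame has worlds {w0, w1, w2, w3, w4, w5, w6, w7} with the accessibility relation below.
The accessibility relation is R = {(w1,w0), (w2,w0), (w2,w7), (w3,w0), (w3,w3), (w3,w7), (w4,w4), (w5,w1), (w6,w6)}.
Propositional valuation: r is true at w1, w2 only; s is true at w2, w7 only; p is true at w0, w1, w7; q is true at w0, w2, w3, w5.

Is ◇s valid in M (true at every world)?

Recall that ◇ψ holds at a world iff ψ holds at some accessible world.
Let φ = ◇s. Evaluate φ at each world:
  w0 (successors ∅): φ is false.
  w1 (successors {w0}): φ is false.
  w2 (successors {w0, w7}): φ is true.
  w3 (successors {w0, w3, w7}): φ is true.
  w4 (successors {w4}): φ is false.
  w5 (successors {w1}): φ is false.
  w6 (successors {w6}): φ is false.
  w7 (successors ∅): φ is false.
Detail at w0 (counterexample):
  At w0: no accessible worlds, so ◇s is false.

No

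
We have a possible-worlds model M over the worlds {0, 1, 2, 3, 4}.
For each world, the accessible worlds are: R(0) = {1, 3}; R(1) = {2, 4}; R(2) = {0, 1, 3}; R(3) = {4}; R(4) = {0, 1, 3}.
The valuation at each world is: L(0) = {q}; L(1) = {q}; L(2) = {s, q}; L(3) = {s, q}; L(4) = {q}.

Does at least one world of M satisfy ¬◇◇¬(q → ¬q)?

No

Let φ = ¬◇◇¬(q → ¬q). Evaluate φ at each world:
  0 (successors {1, 3}): φ is false.
  1 (successors {2, 4}): φ is false.
  2 (successors {0, 1, 3}): φ is false.
  3 (successors {4}): φ is false.
  4 (successors {0, 1, 3}): φ is false.
For instance, at 1:
  At 1: ◇◇¬(q → ¬q) is true, so ¬◇◇¬(q → ¬q) is false.
    At 1: ◇◇¬(q → ¬q) requires ◇¬(q → ¬q) at some successor in {2, 4}.
      ◇¬(q → ¬q) holds at 2, so ◇◇¬(q → ¬q) is true at 1.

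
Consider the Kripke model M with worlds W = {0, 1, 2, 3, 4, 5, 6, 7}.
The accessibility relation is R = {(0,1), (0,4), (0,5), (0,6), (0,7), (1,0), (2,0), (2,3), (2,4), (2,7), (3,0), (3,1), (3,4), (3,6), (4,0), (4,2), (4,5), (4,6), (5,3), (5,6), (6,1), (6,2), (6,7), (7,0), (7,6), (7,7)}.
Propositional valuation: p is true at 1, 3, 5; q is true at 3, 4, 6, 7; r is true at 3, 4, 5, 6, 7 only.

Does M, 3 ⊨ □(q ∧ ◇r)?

No

At 3: □(q ∧ ◇r) requires q ∧ ◇r at every successor {0, 1, 4, 6}.
  q ∧ ◇r fails at 0, so □(q ∧ ◇r) is false at 3.
    At 0: q is false, ◇r is true, so q ∧ ◇r is false.
      At 0: ◇r requires r at some successor in {1, 4, 5, 6, 7}.
        r holds at 4, so ◇r is true at 0.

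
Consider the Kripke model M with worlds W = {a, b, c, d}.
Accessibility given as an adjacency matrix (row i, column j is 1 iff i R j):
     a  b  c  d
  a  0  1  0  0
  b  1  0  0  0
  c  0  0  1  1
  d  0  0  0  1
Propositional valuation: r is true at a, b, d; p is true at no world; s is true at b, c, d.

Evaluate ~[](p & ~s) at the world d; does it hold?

Yes

At d: [](p & ~s) is false, so ~[](p & ~s) is true.
  At d: [](p & ~s) requires p & ~s at every successor {d}.
    p & ~s fails at d, so [](p & ~s) is false at d.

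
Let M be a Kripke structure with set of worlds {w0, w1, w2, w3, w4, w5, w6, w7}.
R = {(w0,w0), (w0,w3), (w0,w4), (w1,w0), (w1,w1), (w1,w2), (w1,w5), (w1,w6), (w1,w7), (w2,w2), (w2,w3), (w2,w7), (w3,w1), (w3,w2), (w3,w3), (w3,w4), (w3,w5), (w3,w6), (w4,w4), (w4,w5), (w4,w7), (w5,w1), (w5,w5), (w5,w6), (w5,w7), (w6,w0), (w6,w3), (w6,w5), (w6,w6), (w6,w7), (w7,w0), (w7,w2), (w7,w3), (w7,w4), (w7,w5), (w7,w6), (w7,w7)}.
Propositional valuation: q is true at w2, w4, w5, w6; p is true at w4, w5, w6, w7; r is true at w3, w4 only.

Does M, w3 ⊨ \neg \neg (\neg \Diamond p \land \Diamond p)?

No

Recall that \Diamond ψ holds at a world iff ψ holds at some accessible world.
At w3: \neg (\neg \Diamond p \land \Diamond p) is true, so \neg \neg (\neg \Diamond p \land \Diamond p) is false.
  At w3: \neg \Diamond p \land \Diamond p is false, so \neg (\neg \Diamond p \land \Diamond p) is true.
    At w3: \neg \Diamond p is false, \Diamond p is true, so \neg \Diamond p \land \Diamond p is false.
      At w3: \Diamond p is true, so \neg \Diamond p is false.
      At w3: \Diamond p requires p at some successor in {w1, w2, w3, w4, w5, w6}.
        p holds at w4, so \Diamond p is true at w3.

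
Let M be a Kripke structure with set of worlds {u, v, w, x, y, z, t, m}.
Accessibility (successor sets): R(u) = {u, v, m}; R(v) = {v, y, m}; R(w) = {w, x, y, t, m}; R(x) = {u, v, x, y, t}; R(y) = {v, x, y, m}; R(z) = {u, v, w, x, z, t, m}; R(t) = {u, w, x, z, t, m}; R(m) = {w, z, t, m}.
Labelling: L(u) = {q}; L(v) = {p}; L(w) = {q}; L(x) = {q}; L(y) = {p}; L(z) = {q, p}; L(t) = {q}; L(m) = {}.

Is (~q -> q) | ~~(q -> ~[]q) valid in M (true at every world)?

Let φ = (~q -> q) | ~~(q -> ~[]q). Evaluate φ at each world:
  u (successors {u, v, m}): φ is true.
  v (successors {v, y, m}): φ is true.
  w (successors {w, x, y, t, m}): φ is true.
  x (successors {u, v, x, y, t}): φ is true.
  y (successors {v, x, y, m}): φ is true.
  z (successors {u, v, w, x, z, t, m}): φ is true.
  t (successors {u, w, x, z, t, m}): φ is true.
  m (successors {w, z, t, m}): φ is true.
For instance, at x:
  At x: ~q -> q is true, ~~(q -> ~[]q) is true, so (~q -> q) | ~~(q -> ~[]q) is true.
    At x: ~(q -> ~[]q) is false, so ~~(q -> ~[]q) is true.
      At x: q -> ~[]q is true, so ~(q -> ~[]q) is false.

Yes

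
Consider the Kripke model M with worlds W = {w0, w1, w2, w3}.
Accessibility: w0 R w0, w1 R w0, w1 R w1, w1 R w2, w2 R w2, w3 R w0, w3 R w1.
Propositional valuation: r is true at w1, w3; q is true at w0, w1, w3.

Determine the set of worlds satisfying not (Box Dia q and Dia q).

w1, w2

Let φ = not (Box Dia q and Dia q). Evaluate φ at each world:
  w0 (successors {w0}): φ is false.
  w1 (successors {w0, w1, w2}): φ is true.
  w2 (successors {w2}): φ is true.
  w3 (successors {w0, w1}): φ is false.
For instance, at w0:
  At w0: Box Dia q and Dia q is true, so not (Box Dia q and Dia q) is false.
    At w0: Box Dia q is true, Dia q is true, so Box Dia q and Dia q is true.
      At w0: Box Dia q requires Dia q at every successor {w0}.
        At w0: Dia q is true.
      So Box Dia q is true at w0.
      At w0: Dia q requires q at some successor in {w0}.
        q holds at w0, so Dia q is true at w0.
Satisfying worlds: {w1, w2}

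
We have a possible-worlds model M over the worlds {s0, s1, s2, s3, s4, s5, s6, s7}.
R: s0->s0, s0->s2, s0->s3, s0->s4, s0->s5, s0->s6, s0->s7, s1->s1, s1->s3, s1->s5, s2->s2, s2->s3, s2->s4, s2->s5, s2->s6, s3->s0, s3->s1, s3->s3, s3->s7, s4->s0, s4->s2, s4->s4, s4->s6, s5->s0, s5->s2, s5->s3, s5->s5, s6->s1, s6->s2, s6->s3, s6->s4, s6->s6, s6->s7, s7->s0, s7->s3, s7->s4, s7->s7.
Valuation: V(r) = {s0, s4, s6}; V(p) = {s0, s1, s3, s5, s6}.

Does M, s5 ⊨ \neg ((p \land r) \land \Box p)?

At s5: (p \land r) \land \Box p is false, so \neg ((p \land r) \land \Box p) is true.
  At s5: p \land r is false, \Box p is false, so (p \land r) \land \Box p is false.
    At s5: \Box p requires p at every successor {s0, s2, s3, s5}.
      p fails at s2, so \Box p is false at s5.

Yes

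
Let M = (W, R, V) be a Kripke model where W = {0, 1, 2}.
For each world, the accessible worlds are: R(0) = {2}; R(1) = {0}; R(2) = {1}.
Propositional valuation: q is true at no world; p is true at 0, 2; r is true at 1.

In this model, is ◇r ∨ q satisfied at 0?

At 0: ◇r is false, q is false, so ◇r ∨ q is false.
  At 0: ◇r requires r at some successor in {2}.
    At 2: r is false.
  So ◇r is false at 0.

No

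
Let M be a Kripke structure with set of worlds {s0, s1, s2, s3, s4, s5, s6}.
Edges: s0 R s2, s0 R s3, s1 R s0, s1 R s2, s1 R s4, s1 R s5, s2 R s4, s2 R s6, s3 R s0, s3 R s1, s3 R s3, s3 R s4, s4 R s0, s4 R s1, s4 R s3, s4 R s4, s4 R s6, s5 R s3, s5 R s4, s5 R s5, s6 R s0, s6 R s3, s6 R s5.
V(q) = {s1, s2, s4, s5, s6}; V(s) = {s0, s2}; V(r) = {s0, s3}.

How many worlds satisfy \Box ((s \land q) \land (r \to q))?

Let φ = \Box ((s \land q) \land (r \to q)). Evaluate φ at each world:
  s0 (successors {s2, s3}): φ is false.
  s1 (successors {s0, s2, s4, s5}): φ is false.
  s2 (successors {s4, s6}): φ is false.
  s3 (successors {s0, s1, s3, s4}): φ is false.
  s4 (successors {s0, s1, s3, s4, s6}): φ is false.
  s5 (successors {s3, s4, s5}): φ is false.
  s6 (successors {s0, s3, s5}): φ is false.
For instance, at s5:
  At s5: \Box ((s \land q) \land (r \to q)) requires (s \land q) \land (r \to q) at every successor {s3, s4, s5}.
    (s \land q) \land (r \to q) fails at s3, so \Box ((s \land q) \land (r \to q)) is false at s5.
Satisfying worlds: none.

0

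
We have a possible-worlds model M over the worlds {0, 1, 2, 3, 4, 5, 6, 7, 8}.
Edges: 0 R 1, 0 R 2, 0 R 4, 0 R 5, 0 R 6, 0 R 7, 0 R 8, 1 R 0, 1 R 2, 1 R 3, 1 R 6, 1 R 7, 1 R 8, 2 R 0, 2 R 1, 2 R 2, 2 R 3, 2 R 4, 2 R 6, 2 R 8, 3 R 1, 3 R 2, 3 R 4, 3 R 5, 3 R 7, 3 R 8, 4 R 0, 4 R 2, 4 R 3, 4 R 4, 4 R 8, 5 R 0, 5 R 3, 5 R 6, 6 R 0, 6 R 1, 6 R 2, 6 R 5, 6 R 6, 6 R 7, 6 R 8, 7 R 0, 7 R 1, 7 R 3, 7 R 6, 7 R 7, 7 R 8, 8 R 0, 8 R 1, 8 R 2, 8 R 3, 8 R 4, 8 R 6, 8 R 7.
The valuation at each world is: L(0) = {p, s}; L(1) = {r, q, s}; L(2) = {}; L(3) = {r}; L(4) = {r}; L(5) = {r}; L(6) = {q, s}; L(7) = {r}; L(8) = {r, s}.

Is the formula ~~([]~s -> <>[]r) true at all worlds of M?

Let φ = ~~([]~s -> <>[]r). Evaluate φ at each world:
  0 (successors {1, 2, 4, 5, 6, 7, 8}): φ is true.
  1 (successors {0, 2, 3, 6, 7, 8}): φ is true.
  2 (successors {0, 1, 2, 3, 4, 6, 8}): φ is true.
  3 (successors {1, 2, 4, 5, 7, 8}): φ is true.
  4 (successors {0, 2, 3, 4, 8}): φ is true.
  5 (successors {0, 3, 6}): φ is true.
  6 (successors {0, 1, 2, 5, 6, 7, 8}): φ is true.
  7 (successors {0, 1, 3, 6, 7, 8}): φ is true.
  8 (successors {0, 1, 2, 3, 4, 6, 7}): φ is true.
For instance, at 6:
  At 6: ~([]~s -> <>[]r) is false, so ~~([]~s -> <>[]r) is true.
    At 6: []~s -> <>[]r is true, so ~([]~s -> <>[]r) is false.
      At 6: []~s is false, <>[]r is false, so []~s -> <>[]r is true.

Yes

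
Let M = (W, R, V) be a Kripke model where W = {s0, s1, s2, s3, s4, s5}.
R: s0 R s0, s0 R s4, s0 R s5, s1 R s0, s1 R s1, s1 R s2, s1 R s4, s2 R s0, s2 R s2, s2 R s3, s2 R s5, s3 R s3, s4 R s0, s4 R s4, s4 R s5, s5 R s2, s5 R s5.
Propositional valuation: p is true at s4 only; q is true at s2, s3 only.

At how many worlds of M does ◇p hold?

3

Let φ = ◇p. Evaluate φ at each world:
  s0 (successors {s0, s4, s5}): φ is true.
  s1 (successors {s0, s1, s2, s4}): φ is true.
  s2 (successors {s0, s2, s3, s5}): φ is false.
  s3 (successors {s3}): φ is false.
  s4 (successors {s0, s4, s5}): φ is true.
  s5 (successors {s2, s5}): φ is false.
For instance, at s4:
  At s4: ◇p requires p at some successor in {s0, s4, s5}.
    p holds at s4, so ◇p is true at s4.
Satisfying worlds: {s0, s1, s4}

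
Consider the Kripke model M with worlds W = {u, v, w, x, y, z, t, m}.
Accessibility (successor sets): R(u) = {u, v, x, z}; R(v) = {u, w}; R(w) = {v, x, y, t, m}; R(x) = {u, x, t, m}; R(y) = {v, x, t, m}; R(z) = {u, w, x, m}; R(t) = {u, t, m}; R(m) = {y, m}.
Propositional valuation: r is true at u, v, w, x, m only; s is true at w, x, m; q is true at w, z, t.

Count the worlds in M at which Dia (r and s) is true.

Let φ = Dia (r and s). Evaluate φ at each world:
  u (successors {u, v, x, z}): φ is true.
  v (successors {u, w}): φ is true.
  w (successors {v, x, y, t, m}): φ is true.
  x (successors {u, x, t, m}): φ is true.
  y (successors {v, x, t, m}): φ is true.
  z (successors {u, w, x, m}): φ is true.
  t (successors {u, t, m}): φ is true.
  m (successors {y, m}): φ is true.
For instance, at x:
  At x: Dia (r and s) requires r and s at some successor in {u, x, t, m}.
    r and s holds at x, so Dia (r and s) is true at x.
Satisfying worlds: {u, v, w, x, y, z, t, m}

8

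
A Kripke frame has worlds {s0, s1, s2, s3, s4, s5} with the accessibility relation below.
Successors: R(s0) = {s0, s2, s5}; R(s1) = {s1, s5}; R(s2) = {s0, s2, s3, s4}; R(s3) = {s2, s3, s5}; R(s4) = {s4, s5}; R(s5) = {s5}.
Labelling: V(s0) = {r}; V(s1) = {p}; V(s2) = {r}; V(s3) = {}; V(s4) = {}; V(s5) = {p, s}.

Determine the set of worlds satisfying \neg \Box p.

s0, s2, s3, s4

Let φ = \neg \Box p. Evaluate φ at each world:
  s0 (successors {s0, s2, s5}): φ is true.
  s1 (successors {s1, s5}): φ is false.
  s2 (successors {s0, s2, s3, s4}): φ is true.
  s3 (successors {s2, s3, s5}): φ is true.
  s4 (successors {s4, s5}): φ is true.
  s5 (successors {s5}): φ is false.
For instance, at s3:
  At s3: \Box p is false, so \neg \Box p is true.
    At s3: \Box p requires p at every successor {s2, s3, s5}.
      p fails at s2, so \Box p is false at s3.
Satisfying worlds: {s0, s2, s3, s4}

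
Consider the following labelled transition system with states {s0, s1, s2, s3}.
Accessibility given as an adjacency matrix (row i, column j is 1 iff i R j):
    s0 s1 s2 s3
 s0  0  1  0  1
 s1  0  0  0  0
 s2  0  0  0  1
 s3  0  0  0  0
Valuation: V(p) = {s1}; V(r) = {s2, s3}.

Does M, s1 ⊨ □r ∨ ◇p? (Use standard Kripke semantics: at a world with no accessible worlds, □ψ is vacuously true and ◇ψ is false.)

Yes

At s1: □r is true, ◇p is false, so □r ∨ ◇p is true.
  At s1: no accessible worlds, so □r holds vacuously.
  At s1: no accessible worlds, so ◇p is false.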